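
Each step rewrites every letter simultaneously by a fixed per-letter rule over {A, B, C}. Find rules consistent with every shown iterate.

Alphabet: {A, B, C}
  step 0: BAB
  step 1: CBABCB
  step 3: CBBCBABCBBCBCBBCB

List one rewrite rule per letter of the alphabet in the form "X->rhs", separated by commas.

A->AB, B->CB, C->B

  step 0 ⇒ step 1: BAB ⇒ CB·AB·CB
    A ↦ AB
    B ↦ CB
    C ↦ B  (constrained at step 1)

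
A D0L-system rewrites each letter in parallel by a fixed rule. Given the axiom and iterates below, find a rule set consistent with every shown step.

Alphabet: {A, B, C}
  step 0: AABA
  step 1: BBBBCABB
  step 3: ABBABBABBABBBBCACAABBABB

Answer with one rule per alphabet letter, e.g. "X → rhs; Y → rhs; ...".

A->BB, B->CA, C->A

  step 0 ⇒ step 1: AABA ⇒ BB·BB·CA·BB
    A ↦ BB
    B ↦ CA
    C ↦ A  (constrained at step 1)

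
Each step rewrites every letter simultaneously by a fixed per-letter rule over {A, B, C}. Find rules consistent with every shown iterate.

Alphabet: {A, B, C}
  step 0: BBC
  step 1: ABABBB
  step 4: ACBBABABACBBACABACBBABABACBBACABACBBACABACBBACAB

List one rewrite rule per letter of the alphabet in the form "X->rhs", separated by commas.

  step 0 ⇒ step 1: BBC ⇒ AB·AB·BB
    B ↦ AB
    C ↦ BB
    A ↦ AC  (constrained at step 1)

A->AC, B->AB, C->BB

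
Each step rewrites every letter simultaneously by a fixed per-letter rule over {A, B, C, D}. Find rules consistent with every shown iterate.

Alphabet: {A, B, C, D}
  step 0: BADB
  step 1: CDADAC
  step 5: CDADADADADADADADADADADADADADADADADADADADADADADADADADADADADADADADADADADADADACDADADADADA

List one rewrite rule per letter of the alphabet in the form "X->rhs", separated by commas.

  step 0 ⇒ step 1: BADB ⇒ C·DA·DA·C
    A ↦ DA
    B ↦ C
    D ↦ DA
    C ↦ BA  (constrained at step 1)

A->DA, B->C, C->BA, D->DA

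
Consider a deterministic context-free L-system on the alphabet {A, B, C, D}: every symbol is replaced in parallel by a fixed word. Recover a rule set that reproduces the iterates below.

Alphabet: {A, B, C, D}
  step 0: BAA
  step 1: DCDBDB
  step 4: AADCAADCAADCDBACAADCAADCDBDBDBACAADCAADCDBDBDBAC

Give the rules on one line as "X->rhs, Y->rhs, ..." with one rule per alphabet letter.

  step 0 ⇒ step 1: BAA ⇒ DC·DB·DB
    A ↦ DB
    B ↦ DC
    C ↦ AC  (constrained at step 1)
    D ↦ AA  (constrained at step 1)

A->DB, B->DC, C->AC, D->AA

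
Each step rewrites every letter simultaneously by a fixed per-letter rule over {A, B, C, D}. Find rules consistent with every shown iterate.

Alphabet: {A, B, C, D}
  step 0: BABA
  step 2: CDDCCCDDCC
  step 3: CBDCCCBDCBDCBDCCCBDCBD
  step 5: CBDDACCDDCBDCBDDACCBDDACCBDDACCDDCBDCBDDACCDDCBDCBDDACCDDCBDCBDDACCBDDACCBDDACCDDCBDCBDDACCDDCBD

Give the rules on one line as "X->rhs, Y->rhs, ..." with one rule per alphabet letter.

  step 2 ⇒ step 3: CDDCCCDDCC ⇒ CBD·C·C·CBD·CBD·CBD·C·C·CBD·CBD
    C ↦ CBD
    D ↦ C
    A ↦ DD  (constrained at step 0)
    B ↦ DA  (constrained at step 0)

A->DD, B->DA, C->CBD, D->C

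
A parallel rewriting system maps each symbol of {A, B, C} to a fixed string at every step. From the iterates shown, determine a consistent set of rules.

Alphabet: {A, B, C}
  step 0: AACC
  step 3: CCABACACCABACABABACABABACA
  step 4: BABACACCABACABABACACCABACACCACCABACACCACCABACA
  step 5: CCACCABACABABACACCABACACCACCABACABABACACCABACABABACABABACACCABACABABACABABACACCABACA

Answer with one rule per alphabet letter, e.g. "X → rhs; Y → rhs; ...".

A->CA, B->C, C->BA

  step 4 ⇒ step 5: BABACACCABACABABACACCABACACCACCABACACCACCABACA ⇒ C·CA·C·CA·BA·CA·BA·BA·CA·C·CA·BA·CA·C·CA·C·CA·BA·CA·BA·BA·CA·C·CA·BA·CA·BA·BA·CA·BA·BA·CA·C·CA·BA·CA·BA·BA·CA·BA·BA·CA·C·CA·BA·CA
    A ↦ CA
    B ↦ C
    C ↦ BA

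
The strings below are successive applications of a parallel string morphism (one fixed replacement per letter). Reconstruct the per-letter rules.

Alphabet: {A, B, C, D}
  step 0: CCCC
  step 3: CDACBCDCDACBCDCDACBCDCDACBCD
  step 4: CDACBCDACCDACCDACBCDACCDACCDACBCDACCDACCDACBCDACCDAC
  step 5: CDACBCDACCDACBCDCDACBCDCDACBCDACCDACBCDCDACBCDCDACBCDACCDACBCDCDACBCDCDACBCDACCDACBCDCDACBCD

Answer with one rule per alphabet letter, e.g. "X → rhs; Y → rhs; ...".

  step 4 ⇒ step 5: CDACBCDACCDACCDACBCDACCDACCDACBCDACCDACCDACBCDACCDAC ⇒ CD·AC·B·CD·AC·CD·AC·B·CD·CD·AC·B·CD·CD·AC·B·CD·AC·CD·AC·B·CD·CD·AC·B·CD·CD·AC·B·CD·AC·CD·AC·B·CD·CD·AC·B·CD·CD·AC·B·CD·AC·CD·AC·B·CD·CD·AC·B·CD
    A ↦ B
    B ↦ AC
    C ↦ CD
    D ↦ AC

A->B, B->AC, C->CD, D->AC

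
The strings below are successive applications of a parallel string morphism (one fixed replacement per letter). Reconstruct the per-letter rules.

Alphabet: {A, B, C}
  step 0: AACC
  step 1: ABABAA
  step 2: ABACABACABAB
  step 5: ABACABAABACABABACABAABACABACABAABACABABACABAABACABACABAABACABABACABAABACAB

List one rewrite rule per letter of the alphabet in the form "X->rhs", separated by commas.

  step 1 ⇒ step 2: ABABAA ⇒ AB·AC·AB·AC·AB·AB
    A ↦ AB
    B ↦ AC
  step 0 ⇒ step 1: AACC ⇒ AB·AB·A·A
    C ↦ A

A->AB, B->AC, C->A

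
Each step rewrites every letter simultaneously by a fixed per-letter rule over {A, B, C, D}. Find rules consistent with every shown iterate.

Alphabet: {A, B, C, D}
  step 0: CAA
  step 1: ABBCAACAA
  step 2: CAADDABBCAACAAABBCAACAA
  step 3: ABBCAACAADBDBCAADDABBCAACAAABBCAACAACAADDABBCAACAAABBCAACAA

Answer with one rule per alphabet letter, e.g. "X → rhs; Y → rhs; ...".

A->CAA, B->D, C->ABB, D->DB

  step 2 ⇒ step 3: CAADDABBCAACAAABBCAACAA ⇒ ABB·CAA·CAA·DB·DB·CAA·D·D·ABB·CAA·CAA·ABB·CAA·CAA·CAA·D·D·ABB·CAA·CAA·ABB·CAA·CAA
    A ↦ CAA
    B ↦ D
    C ↦ ABB
    D ↦ DB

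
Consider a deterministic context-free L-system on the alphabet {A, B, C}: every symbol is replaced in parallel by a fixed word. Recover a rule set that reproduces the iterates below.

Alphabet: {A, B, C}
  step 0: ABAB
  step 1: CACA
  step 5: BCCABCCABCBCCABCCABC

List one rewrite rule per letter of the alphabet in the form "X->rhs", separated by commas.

A->C, B->A, C->BC

  step 0 ⇒ step 1: ABAB ⇒ C·A·C·A
    A ↦ C
    B ↦ A
    C ↦ BC  (constrained at step 1)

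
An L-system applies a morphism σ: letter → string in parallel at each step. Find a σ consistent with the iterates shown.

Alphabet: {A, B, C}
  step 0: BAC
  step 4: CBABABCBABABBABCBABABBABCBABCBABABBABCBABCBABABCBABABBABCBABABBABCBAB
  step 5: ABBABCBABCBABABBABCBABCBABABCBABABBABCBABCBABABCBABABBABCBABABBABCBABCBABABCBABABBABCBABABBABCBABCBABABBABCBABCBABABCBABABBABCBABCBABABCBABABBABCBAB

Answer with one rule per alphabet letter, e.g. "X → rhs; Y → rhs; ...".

  step 4 ⇒ step 5: CBABABCBABABBABCBABABBABCBABCBABABBABCBABCBABABCBABABBABCBABABBABCBAB ⇒ ABB·AB·CB·AB·CB·AB·ABB·AB·CB·AB·CB·AB·AB·CB·AB·ABB·AB·CB·AB·CB·AB·AB·CB·AB·ABB·AB·CB·AB·ABB·AB·CB·AB·CB·AB·AB·CB·AB·ABB·AB·CB·AB·ABB·AB·CB·AB·CB·AB·ABB·AB·CB·AB·CB·AB·AB·CB·AB·ABB·AB·CB·AB·CB·AB·AB·CB·AB·ABB·AB·CB·AB
    A ↦ CB
    B ↦ AB
    C ↦ ABB

A->CB, B->AB, C->ABB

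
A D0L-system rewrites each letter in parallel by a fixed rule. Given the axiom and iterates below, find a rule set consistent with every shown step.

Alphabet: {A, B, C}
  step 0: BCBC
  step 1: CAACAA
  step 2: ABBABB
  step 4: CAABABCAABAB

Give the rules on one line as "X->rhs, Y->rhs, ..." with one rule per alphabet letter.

A->B, B->CA, C->A

  step 1 ⇒ step 2: CAACAA ⇒ A·B·B·A·B·B
    A ↦ B
    C ↦ A
  step 0 ⇒ step 1: BCBC ⇒ CA·A·CA·A
    B ↦ CA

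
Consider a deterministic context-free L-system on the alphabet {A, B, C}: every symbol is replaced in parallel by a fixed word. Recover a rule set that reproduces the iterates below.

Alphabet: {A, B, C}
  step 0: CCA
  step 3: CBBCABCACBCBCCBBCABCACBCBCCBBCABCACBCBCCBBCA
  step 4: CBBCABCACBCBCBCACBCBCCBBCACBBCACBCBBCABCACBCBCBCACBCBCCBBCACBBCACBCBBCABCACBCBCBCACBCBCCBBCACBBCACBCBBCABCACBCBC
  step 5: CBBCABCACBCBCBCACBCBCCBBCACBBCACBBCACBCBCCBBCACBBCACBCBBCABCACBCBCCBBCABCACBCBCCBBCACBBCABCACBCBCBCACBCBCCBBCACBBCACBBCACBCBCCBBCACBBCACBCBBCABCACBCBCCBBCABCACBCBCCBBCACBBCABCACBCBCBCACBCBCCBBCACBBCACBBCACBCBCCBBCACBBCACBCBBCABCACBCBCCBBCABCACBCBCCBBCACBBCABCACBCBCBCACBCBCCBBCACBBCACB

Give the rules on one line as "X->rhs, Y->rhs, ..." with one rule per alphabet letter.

A->CBC, B->BCA, C->CB

  step 4 ⇒ step 5: CBBCABCACBCBCBCACBCBCCBBCACBBCACBCBBCABCACBCBCBCACBCBCCBBCACBBCACBCBBCABCACBCBCBCACBCBCCBBCACBBCACBCBBCABCACBCBC ⇒ CB·BCA·BCA·CB·CBC·BCA·CB·CBC·CB·BCA·CB·BCA·CB·BCA·CB·CBC·CB·BCA·CB·BCA·CB·CB·BCA·BCA·CB·CBC·CB·BCA·BCA·CB·CBC·CB·BCA·CB·BCA·BCA·CB·CBC·BCA·CB·CBC·CB·BCA·CB·BCA·CB·BCA·CB·CBC·CB·BCA·CB·BCA·CB·CB·BCA·BCA·CB·CBC·CB·BCA·BCA·CB·CBC·CB·BCA·CB·BCA·BCA·CB·CBC·BCA·CB·CBC·CB·BCA·CB·BCA·CB·BCA·CB·CBC·CB·BCA·CB·BCA·CB·CB·BCA·BCA·CB·CBC·CB·BCA·BCA·CB·CBC·CB·BCA·CB·BCA·BCA·CB·CBC·BCA·CB·CBC·CB·BCA·CB·BCA·CB
    A ↦ CBC
    B ↦ BCA
    C ↦ CB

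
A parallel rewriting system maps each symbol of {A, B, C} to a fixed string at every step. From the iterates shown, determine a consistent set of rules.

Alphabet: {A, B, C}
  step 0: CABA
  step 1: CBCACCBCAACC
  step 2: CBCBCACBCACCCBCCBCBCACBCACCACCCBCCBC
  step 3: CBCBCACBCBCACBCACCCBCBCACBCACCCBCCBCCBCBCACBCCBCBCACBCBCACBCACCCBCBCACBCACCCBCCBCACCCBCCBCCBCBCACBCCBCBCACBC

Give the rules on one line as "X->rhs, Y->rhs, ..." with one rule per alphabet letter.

A->ACC, B->BCA, C->CBC

  step 2 ⇒ step 3: CBCBCACBCACCCBCCBCBCACBCACCACCCBCCBC ⇒ CBC·BCA·CBC·BCA·CBC·ACC·CBC·BCA·CBC·ACC·CBC·CBC·CBC·BCA·CBC·CBC·BCA·CBC·BCA·CBC·ACC·CBC·BCA·CBC·ACC·CBC·CBC·ACC·CBC·CBC·CBC·BCA·CBC·CBC·BCA·CBC
    A ↦ ACC
    B ↦ BCA
    C ↦ CBC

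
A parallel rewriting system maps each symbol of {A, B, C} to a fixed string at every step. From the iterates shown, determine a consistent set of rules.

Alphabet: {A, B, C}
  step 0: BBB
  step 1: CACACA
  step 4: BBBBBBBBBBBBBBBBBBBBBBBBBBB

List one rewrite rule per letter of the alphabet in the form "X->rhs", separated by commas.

A->B, B->CA, C->BB

  step 0 ⇒ step 1: BBB ⇒ CA·CA·CA
    B ↦ CA
    A ↦ B  (constrained at step 1)
    C ↦ BB  (constrained at step 1)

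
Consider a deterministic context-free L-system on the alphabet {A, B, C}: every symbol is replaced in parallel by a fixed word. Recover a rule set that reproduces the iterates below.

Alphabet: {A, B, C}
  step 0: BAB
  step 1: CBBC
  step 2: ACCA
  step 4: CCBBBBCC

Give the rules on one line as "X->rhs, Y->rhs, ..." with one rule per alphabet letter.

  step 1 ⇒ step 2: CBBC ⇒ A·C·C·A
    B ↦ C
    C ↦ A
  step 0 ⇒ step 1: BAB ⇒ C·BB·C
    A ↦ BB

A->BB, B->C, C->A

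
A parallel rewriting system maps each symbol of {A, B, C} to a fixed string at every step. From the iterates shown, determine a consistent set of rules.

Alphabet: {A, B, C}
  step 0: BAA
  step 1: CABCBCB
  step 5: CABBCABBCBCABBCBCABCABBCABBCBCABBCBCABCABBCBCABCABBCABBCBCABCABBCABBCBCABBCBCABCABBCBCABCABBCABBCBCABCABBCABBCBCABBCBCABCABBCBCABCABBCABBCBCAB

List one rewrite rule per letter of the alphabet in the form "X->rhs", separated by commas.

  step 0 ⇒ step 1: BAA ⇒ CAB·CB·CB
    A ↦ CB
    B ↦ CAB
    C ↦ B  (constrained at step 1)

A->CB, B->CAB, C->B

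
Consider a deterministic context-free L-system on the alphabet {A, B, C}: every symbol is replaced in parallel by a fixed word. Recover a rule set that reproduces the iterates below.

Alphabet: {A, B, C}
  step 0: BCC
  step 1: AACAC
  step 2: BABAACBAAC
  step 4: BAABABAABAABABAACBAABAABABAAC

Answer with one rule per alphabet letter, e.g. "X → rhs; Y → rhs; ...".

  step 1 ⇒ step 2: AACAC ⇒ BA·BA·AC·BA·AC
    A ↦ BA
    C ↦ AC
  step 0 ⇒ step 1: BCC ⇒ A·AC·AC
    B ↦ A

A->BA, B->A, C->AC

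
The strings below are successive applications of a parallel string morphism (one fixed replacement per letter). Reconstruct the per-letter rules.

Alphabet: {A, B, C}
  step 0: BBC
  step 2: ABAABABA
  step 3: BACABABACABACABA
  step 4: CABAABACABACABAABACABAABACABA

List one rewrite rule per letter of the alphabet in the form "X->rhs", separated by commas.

A->BA, B->CA, C->A

  step 3 ⇒ step 4: BACABABACABACABA ⇒ CA·BA·A·BA·CA·BA·CA·BA·A·BA·CA·BA·A·BA·CA·BA
    A ↦ BA
    B ↦ CA
    C ↦ A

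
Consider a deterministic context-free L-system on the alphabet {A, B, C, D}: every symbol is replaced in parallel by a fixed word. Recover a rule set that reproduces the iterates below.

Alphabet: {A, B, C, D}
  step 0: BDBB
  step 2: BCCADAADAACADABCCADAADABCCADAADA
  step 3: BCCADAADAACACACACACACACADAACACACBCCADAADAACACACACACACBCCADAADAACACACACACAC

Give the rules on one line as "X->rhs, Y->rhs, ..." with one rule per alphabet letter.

  step 2 ⇒ step 3: BCCADAADAACADABCCADAADABCCADAADA ⇒ BCC·ADA·ADA·AC·AC·AC·AC·AC·AC·AC·ADA·AC·AC·AC·BCC·ADA·ADA·AC·AC·AC·AC·AC·AC·BCC·ADA·ADA·AC·AC·AC·AC·AC·AC
    A ↦ AC
    B ↦ BCC
    C ↦ ADA
    D ↦ AC

A->AC, B->BCC, C->ADA, D->AC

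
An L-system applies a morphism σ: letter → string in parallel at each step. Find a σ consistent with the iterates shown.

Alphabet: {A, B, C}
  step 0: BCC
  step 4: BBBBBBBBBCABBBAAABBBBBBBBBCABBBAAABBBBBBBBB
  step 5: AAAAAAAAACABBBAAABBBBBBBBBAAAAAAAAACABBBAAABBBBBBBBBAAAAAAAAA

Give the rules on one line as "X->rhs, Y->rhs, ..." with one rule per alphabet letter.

A->BBB, B->A, C->CA

  step 4 ⇒ step 5: BBBBBBBBBCABBBAAABBBBBBBBBCABBBAAABBBBBBBBB ⇒ A·A·A·A·A·A·A·A·A·CA·BBB·A·A·A·BBB·BBB·BBB·A·A·A·A·A·A·A·A·A·CA·BBB·A·A·A·BBB·BBB·BBB·A·A·A·A·A·A·A·A·A
    A ↦ BBB
    B ↦ A
    C ↦ CA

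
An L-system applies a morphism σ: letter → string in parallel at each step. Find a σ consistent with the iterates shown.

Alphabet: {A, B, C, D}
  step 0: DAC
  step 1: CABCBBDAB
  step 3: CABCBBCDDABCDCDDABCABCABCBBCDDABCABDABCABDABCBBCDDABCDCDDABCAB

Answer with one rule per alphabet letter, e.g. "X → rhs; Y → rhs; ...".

  step 0 ⇒ step 1: DAC ⇒ CAB·CBB·DAB
    A ↦ CBB
    C ↦ DAB
    D ↦ CAB
    B ↦ CD  (constrained at step 1)

A->CBB, B->CD, C->DAB, D->CAB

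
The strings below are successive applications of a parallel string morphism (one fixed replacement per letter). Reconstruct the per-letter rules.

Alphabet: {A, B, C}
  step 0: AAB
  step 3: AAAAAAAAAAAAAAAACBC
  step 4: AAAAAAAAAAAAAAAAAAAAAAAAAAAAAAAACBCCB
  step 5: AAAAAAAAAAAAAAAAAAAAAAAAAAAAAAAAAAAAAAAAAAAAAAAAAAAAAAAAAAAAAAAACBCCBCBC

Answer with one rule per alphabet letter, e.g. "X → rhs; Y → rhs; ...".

  step 4 ⇒ step 5: AAAAAAAAAAAAAAAAAAAAAAAAAAAAAAAACBCCB ⇒ AA·AA·AA·AA·AA·AA·AA·AA·AA·AA·AA·AA·AA·AA·AA·AA·AA·AA·AA·AA·AA·AA·AA·AA·AA·AA·AA·AA·AA·AA·AA·AA·CB·C·CB·CB·C
    A ↦ AA
    B ↦ C
    C ↦ CB

A->AA, B->C, C->CB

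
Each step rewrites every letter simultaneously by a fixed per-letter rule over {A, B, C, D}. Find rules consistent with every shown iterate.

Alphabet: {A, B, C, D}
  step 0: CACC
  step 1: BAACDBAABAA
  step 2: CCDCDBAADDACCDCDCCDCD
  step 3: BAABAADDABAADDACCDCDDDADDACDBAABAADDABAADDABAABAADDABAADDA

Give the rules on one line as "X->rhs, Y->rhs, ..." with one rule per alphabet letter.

A->CD, B->C, C->BAA, D->DDA

  step 2 ⇒ step 3: CCDCDBAADDACCDCDCCDCD ⇒ BAA·BAA·DDA·BAA·DDA·C·CD·CD·DDA·DDA·CD·BAA·BAA·DDA·BAA·DDA·BAA·BAA·DDA·BAA·DDA
    A ↦ CD
    B ↦ C
    C ↦ BAA
    D ↦ DDA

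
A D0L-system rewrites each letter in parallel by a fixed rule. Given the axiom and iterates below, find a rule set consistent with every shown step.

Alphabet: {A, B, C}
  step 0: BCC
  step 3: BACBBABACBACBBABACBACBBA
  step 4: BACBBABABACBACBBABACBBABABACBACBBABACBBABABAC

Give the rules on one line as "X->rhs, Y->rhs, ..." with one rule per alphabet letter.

A->C, B->BA, C->BBA

  step 3 ⇒ step 4: BACBBABACBACBBABACBACBBA ⇒ BA·C·BBA·BA·BA·C·BA·C·BBA·BA·C·BBA·BA·BA·C·BA·C·BBA·BA·C·BBA·BA·BA·C
    A ↦ C
    B ↦ BA
    C ↦ BBA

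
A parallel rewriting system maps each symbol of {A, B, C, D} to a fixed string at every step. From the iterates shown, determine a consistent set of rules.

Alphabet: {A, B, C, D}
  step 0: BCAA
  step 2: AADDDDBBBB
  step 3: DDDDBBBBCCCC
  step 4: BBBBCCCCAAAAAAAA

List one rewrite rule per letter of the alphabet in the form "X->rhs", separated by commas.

  step 3 ⇒ step 4: DDDDBBBBCCCC ⇒ B·B·B·B·C·C·C·C·AA·AA·AA·AA
    B ↦ C
    C ↦ AA
    D ↦ B
  step 2 ⇒ step 3: AADDDDBBBB ⇒ DD·DD·B·B·B·B·C·C·C·C
    A ↦ DD

A->DD, B->C, C->AA, D->B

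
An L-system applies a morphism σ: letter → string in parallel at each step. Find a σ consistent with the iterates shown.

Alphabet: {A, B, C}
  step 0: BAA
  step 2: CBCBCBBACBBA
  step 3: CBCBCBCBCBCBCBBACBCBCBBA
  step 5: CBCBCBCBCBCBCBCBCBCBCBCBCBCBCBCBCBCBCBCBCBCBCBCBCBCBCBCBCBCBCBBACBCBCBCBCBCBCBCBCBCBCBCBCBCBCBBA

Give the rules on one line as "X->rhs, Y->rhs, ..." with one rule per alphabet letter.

A->BA, B->CB, C->CB

  step 2 ⇒ step 3: CBCBCBBACBBA ⇒ CB·CB·CB·CB·CB·CB·CB·BA·CB·CB·CB·BA
    A ↦ BA
    B ↦ CB
    C ↦ CB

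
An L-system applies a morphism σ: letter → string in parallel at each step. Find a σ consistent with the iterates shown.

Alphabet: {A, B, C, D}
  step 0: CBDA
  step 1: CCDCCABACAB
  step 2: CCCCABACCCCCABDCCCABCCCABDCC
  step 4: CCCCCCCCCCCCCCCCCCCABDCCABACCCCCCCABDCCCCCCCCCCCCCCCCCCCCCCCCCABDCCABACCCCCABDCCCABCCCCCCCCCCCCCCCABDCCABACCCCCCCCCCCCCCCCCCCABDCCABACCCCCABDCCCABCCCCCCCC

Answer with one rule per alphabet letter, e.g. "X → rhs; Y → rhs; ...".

A->CAB, B->DCC, C->CC, D->ABA

  step 1 ⇒ step 2: CCDCCABACAB ⇒ CC·CC·ABA·CC·CC·CAB·DCC·CAB·CC·CAB·DCC
    A ↦ CAB
    B ↦ DCC
    C ↦ CC
    D ↦ ABA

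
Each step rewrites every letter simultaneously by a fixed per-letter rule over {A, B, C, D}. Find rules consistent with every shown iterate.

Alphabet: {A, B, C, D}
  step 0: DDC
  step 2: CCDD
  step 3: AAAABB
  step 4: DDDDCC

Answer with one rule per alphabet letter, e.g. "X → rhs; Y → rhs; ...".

A->D, B->C, C->AA, D->B

  step 3 ⇒ step 4: AAAABB ⇒ D·D·D·D·C·C
    A ↦ D
    B ↦ C
  step 2 ⇒ step 3: CCDD ⇒ AA·AA·B·B
    C ↦ AA
  step 2 ⇒ step 3: CCDD ⇒ AA·AA·B·B
    D ↦ B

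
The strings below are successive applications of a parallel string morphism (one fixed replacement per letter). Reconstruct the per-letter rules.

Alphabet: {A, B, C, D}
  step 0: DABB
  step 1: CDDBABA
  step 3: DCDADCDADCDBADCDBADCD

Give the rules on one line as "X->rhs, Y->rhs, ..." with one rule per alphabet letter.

A->D, B->BA, C->AD, D->CD

  step 0 ⇒ step 1: DABB ⇒ CD·D·BA·BA
    A ↦ D
    B ↦ BA
    D ↦ CD
    C ↦ AD  (constrained at step 1)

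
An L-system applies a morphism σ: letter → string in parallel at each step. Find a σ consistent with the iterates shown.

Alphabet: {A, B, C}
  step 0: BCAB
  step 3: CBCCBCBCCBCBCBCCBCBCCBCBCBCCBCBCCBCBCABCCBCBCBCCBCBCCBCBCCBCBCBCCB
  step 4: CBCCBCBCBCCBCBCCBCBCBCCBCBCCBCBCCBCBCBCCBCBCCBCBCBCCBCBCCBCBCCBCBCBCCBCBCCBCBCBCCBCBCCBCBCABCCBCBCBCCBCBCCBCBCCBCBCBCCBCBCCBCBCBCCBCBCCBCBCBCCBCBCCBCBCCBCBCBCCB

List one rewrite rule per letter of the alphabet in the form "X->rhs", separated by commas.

  step 3 ⇒ step 4: CBCCBCBCCBCBCBCCBCBCCBCBCBCCBCBCCBCBCABCCBCBCBCCBCBCCBCBCCBCBCBCCB ⇒ CB·CCB·CB·CB·CCB·CB·CCB·CB·CB·CCB·CB·CCB·CB·CCB·CB·CB·CCB·CB·CCB·CB·CB·CCB·CB·CCB·CB·CCB·CB·CB·CCB·CB·CCB·CB·CB·CCB·CB·CCB·CB·CAB·CCB·CB·CB·CCB·CB·CCB·CB·CCB·CB·CB·CCB·CB·CCB·CB·CB·CCB·CB·CCB·CB·CB·CCB·CB·CCB·CB·CCB·CB·CB·CCB
    A ↦ CAB
    B ↦ CCB
    C ↦ CB

A->CAB, B->CCB, C->CB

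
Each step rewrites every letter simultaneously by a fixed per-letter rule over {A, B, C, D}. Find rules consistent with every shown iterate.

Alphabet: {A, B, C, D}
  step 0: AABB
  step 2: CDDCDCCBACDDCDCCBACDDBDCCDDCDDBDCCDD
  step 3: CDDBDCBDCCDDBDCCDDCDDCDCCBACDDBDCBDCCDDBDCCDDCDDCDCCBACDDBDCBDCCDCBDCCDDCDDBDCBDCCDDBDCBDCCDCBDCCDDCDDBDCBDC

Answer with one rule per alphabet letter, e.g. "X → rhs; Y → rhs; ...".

  step 2 ⇒ step 3: CDDCDCCBACDDCDCCBACDDBDCCDDCDDBDCCDD ⇒ CDD·BDC·BDC·CDD·BDC·CDD·CDD·CDC·CBA·CDD·BDC·BDC·CDD·BDC·CDD·CDD·CDC·CBA·CDD·BDC·BDC·CDC·BDC·CDD·CDD·BDC·BDC·CDD·BDC·BDC·CDC·BDC·CDD·CDD·BDC·BDC
    A ↦ CBA
    B ↦ CDC
    C ↦ CDD
    D ↦ BDC

A->CBA, B->CDC, C->CDD, D->BDC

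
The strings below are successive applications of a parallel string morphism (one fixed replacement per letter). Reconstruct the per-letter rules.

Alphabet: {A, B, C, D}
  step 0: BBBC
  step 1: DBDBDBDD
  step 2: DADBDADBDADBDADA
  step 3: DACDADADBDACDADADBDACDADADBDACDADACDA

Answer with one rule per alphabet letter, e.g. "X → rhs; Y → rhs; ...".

  step 2 ⇒ step 3: DADBDADBDADBDADA ⇒ DA·CDA·DA·DB·DA·CDA·DA·DB·DA·CDA·DA·DB·DA·CDA·DA·CDA
    A ↦ CDA
    B ↦ DB
    D ↦ DA
  step 0 ⇒ step 1: BBBC ⇒ DB·DB·DB·DD
    C ↦ DD

A->CDA, B->DB, C->DD, D->DA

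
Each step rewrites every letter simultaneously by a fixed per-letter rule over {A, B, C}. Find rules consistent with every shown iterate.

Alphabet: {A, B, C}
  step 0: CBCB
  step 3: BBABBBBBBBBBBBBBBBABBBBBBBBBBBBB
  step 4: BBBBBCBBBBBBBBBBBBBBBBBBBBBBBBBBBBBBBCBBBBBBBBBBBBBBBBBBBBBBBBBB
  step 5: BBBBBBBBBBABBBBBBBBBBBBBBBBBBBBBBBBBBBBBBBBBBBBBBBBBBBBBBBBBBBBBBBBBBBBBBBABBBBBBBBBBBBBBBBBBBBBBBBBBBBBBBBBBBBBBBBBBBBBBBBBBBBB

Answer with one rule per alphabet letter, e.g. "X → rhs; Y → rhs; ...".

A->BC, B->BB, C->AB

  step 4 ⇒ step 5: BBBBBCBBBBBBBBBBBBBBBBBBBBBBBBBBBBBBBCBBBBBBBBBBBBBBBBBBBBBBBBBB ⇒ BB·BB·BB·BB·BB·AB·BB·BB·BB·BB·BB·BB·BB·BB·BB·BB·BB·BB·BB·BB·BB·BB·BB·BB·BB·BB·BB·BB·BB·BB·BB·BB·BB·BB·BB·BB·BB·AB·BB·BB·BB·BB·BB·BB·BB·BB·BB·BB·BB·BB·BB·BB·BB·BB·BB·BB·BB·BB·BB·BB·BB·BB·BB·BB
    B ↦ BB
    C ↦ AB
  step 3 ⇒ step 4: BBABBBBBBBBBBBBBBBABBBBBBBBBBBBB ⇒ BB·BB·BC·BB·BB·BB·BB·BB·BB·BB·BB·BB·BB·BB·BB·BB·BB·BB·BC·BB·BB·BB·BB·BB·BB·BB·BB·BB·BB·BB·BB·BB
    A ↦ BC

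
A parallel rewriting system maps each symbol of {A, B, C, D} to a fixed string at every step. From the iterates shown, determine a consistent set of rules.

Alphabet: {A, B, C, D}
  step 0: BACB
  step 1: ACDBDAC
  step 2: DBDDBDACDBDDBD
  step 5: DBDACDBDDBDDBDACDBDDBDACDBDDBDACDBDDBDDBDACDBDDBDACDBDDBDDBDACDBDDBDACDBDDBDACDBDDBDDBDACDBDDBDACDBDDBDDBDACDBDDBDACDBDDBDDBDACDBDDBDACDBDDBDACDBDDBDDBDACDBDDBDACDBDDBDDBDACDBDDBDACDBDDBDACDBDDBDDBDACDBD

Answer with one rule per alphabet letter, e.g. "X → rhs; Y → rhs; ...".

  step 1 ⇒ step 2: ACDBDAC ⇒ DB·D·DBD·AC·DBD·DB·D
    A ↦ DB
    B ↦ AC
    C ↦ D
    D ↦ DBD

A->DB, B->AC, C->D, D->DBD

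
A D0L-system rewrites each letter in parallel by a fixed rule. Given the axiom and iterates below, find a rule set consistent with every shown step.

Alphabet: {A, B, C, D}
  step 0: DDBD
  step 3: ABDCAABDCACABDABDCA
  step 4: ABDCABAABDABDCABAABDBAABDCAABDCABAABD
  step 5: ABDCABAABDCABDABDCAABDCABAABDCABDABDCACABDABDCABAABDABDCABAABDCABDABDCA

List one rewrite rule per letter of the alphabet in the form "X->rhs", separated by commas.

A->ABD, B->C, C->BA, D->A

  step 4 ⇒ step 5: ABDCABAABDABDCABAABDBAABDCAABDCABAABD ⇒ ABD·C·A·BA·ABD·C·ABD·ABD·C·A·ABD·C·A·BA·ABD·C·ABD·ABD·C·A·C·ABD·ABD·C·A·BA·ABD·ABD·C·A·BA·ABD·C·ABD·ABD·C·A
    A ↦ ABD
    B ↦ C
    C ↦ BA
    D ↦ A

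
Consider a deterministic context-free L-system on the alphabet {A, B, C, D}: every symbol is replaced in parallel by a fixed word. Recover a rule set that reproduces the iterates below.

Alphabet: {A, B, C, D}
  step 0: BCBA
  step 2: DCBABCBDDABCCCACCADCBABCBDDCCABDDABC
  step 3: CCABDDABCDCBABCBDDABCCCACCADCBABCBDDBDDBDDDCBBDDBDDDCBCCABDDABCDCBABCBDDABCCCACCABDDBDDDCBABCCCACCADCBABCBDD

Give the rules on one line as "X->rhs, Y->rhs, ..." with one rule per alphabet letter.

A->DCB, B->ABC, C->BDD, D->CCA

  step 2 ⇒ step 3: DCBABCBDDABCCCACCADCBABCBDDCCABDDABC ⇒ CCA·BDD·ABC·DCB·ABC·BDD·ABC·CCA·CCA·DCB·ABC·BDD·BDD·BDD·DCB·BDD·BDD·DCB·CCA·BDD·ABC·DCB·ABC·BDD·ABC·CCA·CCA·BDD·BDD·DCB·ABC·CCA·CCA·DCB·ABC·BDD
    A ↦ DCB
    B ↦ ABC
    C ↦ BDD
    D ↦ CCA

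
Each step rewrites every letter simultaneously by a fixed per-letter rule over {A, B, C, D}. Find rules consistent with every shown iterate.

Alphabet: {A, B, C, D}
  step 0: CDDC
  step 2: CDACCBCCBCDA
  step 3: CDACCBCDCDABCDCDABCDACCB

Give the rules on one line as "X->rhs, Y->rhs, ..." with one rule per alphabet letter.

A->CCB, B->AB, C->CD, D->A

  step 2 ⇒ step 3: CDACCBCCBCDA ⇒ CD·A·CCB·CD·CD·AB·CD·CD·AB·CD·A·CCB
    A ↦ CCB
    B ↦ AB
    C ↦ CD
    D ↦ A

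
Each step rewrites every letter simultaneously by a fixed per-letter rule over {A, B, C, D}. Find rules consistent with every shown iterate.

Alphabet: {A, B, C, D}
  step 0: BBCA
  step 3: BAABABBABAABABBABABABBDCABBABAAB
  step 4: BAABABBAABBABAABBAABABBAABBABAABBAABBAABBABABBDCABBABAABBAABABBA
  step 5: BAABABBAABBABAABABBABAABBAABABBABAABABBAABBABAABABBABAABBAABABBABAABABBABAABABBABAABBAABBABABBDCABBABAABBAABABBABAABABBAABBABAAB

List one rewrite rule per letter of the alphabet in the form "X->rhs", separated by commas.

  step 4 ⇒ step 5: BAABABBAABBABAABBAABABBAABBABAABBAABBAABBABABBDCABBABAABBAABABBA ⇒ BA·AB·AB·BA·AB·BA·BA·AB·AB·BA·BA·AB·BA·AB·AB·BA·BA·AB·AB·BA·AB·BA·BA·AB·AB·BA·BA·AB·BA·AB·AB·BA·BA·AB·AB·BA·BA·AB·AB·BA·BA·AB·BA·AB·BA·BA·BB·DC·AB·BA·BA·AB·BA·AB·AB·BA·BA·AB·AB·BA·AB·BA·BA·AB
    A ↦ AB
    B ↦ BA
    C ↦ DC
    D ↦ BB

A->AB, B->BA, C->DC, D->BB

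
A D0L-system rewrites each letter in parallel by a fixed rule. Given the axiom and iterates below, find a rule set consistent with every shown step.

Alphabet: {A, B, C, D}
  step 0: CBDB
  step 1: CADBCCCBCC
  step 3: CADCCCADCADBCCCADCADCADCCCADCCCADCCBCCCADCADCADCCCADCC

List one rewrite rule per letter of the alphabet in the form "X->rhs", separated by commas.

A->C, B->BCC, C->CAD, D->C

  step 0 ⇒ step 1: CBDB ⇒ CAD·BCC·C·BCC
    B ↦ BCC
    C ↦ CAD
    D ↦ C
    A ↦ C  (constrained at step 1)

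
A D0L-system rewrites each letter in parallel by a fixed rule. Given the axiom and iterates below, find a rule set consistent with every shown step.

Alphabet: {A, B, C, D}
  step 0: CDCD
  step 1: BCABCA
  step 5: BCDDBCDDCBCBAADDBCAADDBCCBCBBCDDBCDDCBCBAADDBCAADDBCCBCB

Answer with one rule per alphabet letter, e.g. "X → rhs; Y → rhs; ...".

A->CB, B->DD, C->BC, D->A

  step 0 ⇒ step 1: CDCD ⇒ BC·A·BC·A
    C ↦ BC
    D ↦ A
    A ↦ CB  (constrained at step 1)
    B ↦ DD  (constrained at step 1)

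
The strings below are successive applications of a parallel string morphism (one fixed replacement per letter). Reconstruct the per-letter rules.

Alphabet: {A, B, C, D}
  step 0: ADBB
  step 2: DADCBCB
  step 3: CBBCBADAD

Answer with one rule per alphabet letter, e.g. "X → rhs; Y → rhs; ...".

  step 2 ⇒ step 3: DADCBCB ⇒ CB·B·CB·A·D·A·D
    A ↦ B
    B ↦ D
    C ↦ A
    D ↦ CB

A->B, B->D, C->A, D->CB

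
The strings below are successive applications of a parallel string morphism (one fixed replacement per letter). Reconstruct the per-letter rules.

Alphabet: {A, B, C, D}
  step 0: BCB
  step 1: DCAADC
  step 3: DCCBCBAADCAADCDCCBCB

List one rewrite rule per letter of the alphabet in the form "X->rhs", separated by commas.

A->CB, B->DC, C->AA, D->B

  step 0 ⇒ step 1: BCB ⇒ DC·AA·DC
    B ↦ DC
    C ↦ AA
    A ↦ CB  (constrained at step 1)
    D ↦ B  (constrained at step 1)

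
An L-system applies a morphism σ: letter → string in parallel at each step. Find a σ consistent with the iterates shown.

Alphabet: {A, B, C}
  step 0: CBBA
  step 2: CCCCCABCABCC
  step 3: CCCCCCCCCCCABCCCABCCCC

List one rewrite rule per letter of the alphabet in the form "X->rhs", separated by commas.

A->C, B->AB, C->CC

  step 2 ⇒ step 3: CCCCCABCABCC ⇒ CC·CC·CC·CC·CC·C·AB·CC·C·AB·CC·CC
    A ↦ C
    B ↦ AB
    C ↦ CC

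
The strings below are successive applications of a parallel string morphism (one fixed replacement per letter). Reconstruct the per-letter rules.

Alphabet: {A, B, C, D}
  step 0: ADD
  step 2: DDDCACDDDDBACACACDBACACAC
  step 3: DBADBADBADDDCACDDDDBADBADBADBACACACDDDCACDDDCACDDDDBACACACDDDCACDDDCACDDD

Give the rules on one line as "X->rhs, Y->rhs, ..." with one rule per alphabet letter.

  step 2 ⇒ step 3: DDDCACDDDDBACACACDBACACAC ⇒ DBA·DBA·DBA·DDD·CAC·DDD·DBA·DBA·DBA·DBA·CA·CAC·DDD·CAC·DDD·CAC·DDD·DBA·CA·CAC·DDD·CAC·DDD·CAC·DDD
    A ↦ CAC
    B ↦ CA
    C ↦ DDD
    D ↦ DBA

A->CAC, B->CA, C->DDD, D->DBA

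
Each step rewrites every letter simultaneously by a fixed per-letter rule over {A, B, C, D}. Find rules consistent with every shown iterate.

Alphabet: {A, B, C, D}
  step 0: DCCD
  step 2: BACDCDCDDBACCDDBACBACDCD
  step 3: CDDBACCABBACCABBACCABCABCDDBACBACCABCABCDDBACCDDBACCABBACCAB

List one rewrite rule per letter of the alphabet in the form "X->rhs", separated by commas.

  step 2 ⇒ step 3: BACDCDCDDBACCDDBACBACDCD ⇒ CD·D·BAC·CAB·BAC·CAB·BAC·CAB·CAB·CD·D·BAC·BAC·CAB·CAB·CD·D·BAC·CD·D·BAC·CAB·BAC·CAB
    A ↦ D
    B ↦ CD
    C ↦ BAC
    D ↦ CAB

A->D, B->CD, C->BAC, D->CAB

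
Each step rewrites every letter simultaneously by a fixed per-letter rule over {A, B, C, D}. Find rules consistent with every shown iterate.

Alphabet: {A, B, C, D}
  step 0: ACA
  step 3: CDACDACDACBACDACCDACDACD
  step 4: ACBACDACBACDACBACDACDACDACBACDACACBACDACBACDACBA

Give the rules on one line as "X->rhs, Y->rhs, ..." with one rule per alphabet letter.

A->CD, B->DA, C->AC, D->BA

  step 3 ⇒ step 4: CDACDACDACBACDACCDACDACD ⇒ AC·BA·CD·AC·BA·CD·AC·BA·CD·AC·DA·CD·AC·BA·CD·AC·AC·BA·CD·AC·BA·CD·AC·BA
    A ↦ CD
    B ↦ DA
    C ↦ AC
    D ↦ BA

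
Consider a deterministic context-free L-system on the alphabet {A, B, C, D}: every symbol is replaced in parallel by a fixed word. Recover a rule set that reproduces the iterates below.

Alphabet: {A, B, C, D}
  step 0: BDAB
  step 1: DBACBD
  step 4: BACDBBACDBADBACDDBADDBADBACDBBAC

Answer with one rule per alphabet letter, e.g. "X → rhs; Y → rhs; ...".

A->B, B->D, C->AD, D->BAC

  step 0 ⇒ step 1: BDAB ⇒ D·BAC·B·D
    A ↦ B
    B ↦ D
    D ↦ BAC
    C ↦ AD  (constrained at step 1)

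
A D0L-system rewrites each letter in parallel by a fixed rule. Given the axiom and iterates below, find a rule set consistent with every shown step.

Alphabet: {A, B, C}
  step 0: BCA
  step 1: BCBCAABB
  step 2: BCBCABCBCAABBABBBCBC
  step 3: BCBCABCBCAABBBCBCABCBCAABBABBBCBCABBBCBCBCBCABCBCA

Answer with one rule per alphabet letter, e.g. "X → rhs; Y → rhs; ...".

A->ABB, B->BC, C->BCA

  step 2 ⇒ step 3: BCBCABCBCAABBABBBCBC ⇒ BC·BCA·BC·BCA·ABB·BC·BCA·BC·BCA·ABB·ABB·BC·BC·ABB·BC·BC·BC·BCA·BC·BCA
    A ↦ ABB
    B ↦ BC
    C ↦ BCA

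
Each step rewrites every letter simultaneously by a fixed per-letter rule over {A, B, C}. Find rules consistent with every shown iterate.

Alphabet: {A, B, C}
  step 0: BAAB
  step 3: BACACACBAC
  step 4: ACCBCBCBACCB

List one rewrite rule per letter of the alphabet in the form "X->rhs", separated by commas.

A->C, B->AC, C->B

  step 3 ⇒ step 4: BACACACBAC ⇒ AC·C·B·C·B·C·B·AC·C·B
    A ↦ C
    B ↦ AC
    C ↦ B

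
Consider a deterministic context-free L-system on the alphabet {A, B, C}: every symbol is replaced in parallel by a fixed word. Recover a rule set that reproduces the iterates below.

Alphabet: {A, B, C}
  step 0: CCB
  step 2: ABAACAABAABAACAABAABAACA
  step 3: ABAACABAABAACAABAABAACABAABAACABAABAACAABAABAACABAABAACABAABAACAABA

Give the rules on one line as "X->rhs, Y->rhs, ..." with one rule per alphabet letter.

  step 2 ⇒ step 3: ABAACAABAABAACAABAABAACA ⇒ ABA·AC·ABA·ABA·ACA·ABA·ABA·AC·ABA·ABA·AC·ABA·ABA·ACA·ABA·ABA·AC·ABA·ABA·AC·ABA·ABA·ACA·ABA
    A ↦ ABA
    B ↦ AC
    C ↦ ACA

A->ABA, B->AC, C->ACA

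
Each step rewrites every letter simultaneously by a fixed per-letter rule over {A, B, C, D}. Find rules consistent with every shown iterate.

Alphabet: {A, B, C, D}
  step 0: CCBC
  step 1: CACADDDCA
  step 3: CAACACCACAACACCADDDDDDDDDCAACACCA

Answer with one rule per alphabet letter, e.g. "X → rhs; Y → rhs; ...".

  step 0 ⇒ step 1: CCBC ⇒ CA·CA·DDD·CA
    B ↦ DDD
    C ↦ CA
    A ↦ AC  (constrained at step 1)
    D ↦ B  (constrained at step 1)

A->AC, B->DDD, C->CA, D->B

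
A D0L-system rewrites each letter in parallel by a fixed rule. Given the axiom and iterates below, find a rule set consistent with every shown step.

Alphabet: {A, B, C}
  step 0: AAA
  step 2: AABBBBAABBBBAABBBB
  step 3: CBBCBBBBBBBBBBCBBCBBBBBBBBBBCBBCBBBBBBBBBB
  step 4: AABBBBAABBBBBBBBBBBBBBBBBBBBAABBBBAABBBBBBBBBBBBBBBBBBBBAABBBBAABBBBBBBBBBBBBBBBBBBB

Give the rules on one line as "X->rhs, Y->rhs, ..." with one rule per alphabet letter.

  step 3 ⇒ step 4: CBBCBBBBBBBBBBCBBCBBBBBBBBBBCBBCBBBBBBBBBB ⇒ AA·BB·BB·AA·BB·BB·BB·BB·BB·BB·BB·BB·BB·BB·AA·BB·BB·AA·BB·BB·BB·BB·BB·BB·BB·BB·BB·BB·AA·BB·BB·AA·BB·BB·BB·BB·BB·BB·BB·BB·BB·BB
    B ↦ BB
    C ↦ AA
  step 2 ⇒ step 3: AABBBBAABBBBAABBBB ⇒ CBB·CBB·BB·BB·BB·BB·CBB·CBB·BB·BB·BB·BB·CBB·CBB·BB·BB·BB·BB
    A ↦ CBB

A->CBB, B->BB, C->AA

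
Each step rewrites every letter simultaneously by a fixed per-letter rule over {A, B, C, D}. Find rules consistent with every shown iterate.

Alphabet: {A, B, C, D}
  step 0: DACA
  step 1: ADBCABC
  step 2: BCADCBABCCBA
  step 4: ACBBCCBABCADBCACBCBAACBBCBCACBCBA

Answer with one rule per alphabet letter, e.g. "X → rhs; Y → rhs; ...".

A->BC, B->CB, C->A, D->AD

  step 1 ⇒ step 2: ADBCABC ⇒ BC·AD·CB·A·BC·CB·A
    A ↦ BC
    B ↦ CB
    C ↦ A
    D ↦ AD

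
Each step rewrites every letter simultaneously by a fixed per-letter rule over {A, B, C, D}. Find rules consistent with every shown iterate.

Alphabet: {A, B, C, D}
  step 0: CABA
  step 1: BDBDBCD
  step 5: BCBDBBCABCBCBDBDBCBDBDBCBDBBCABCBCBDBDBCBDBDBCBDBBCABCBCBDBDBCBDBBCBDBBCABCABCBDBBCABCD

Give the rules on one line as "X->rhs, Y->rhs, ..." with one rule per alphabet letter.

A->D, B->BC, C->BDB, D->A

  step 0 ⇒ step 1: CABA ⇒ BDB·D·BC·D
    A ↦ D
    B ↦ BC
    C ↦ BDB
    D ↦ A  (constrained at step 1)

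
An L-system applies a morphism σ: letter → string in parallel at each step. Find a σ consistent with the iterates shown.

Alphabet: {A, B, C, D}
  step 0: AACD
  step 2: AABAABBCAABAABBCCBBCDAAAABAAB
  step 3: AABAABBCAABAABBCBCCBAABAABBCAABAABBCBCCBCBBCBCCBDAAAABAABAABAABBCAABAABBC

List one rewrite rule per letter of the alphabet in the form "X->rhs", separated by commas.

  step 2 ⇒ step 3: AABAABBCAABAABBCCBBCDAAAABAAB ⇒ AAB·AAB·BC·AAB·AAB·BC·BC·CB·AAB·AAB·BC·AAB·AAB·BC·BC·CB·CB·BC·BC·CB·DAA·AAB·AAB·AAB·AAB·BC·AAB·AAB·BC
    A ↦ AAB
    B ↦ BC
    C ↦ CB
    D ↦ DAA

A->AAB, B->BC, C->CB, D->DAA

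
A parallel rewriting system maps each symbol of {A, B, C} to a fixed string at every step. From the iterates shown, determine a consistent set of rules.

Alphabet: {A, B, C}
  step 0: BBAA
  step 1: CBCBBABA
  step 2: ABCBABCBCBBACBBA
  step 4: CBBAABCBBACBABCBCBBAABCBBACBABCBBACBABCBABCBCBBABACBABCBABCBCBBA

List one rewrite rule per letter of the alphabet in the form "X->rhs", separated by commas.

A->BA, B->CB, C->AB

  step 1 ⇒ step 2: CBCBBABA ⇒ AB·CB·AB·CB·CB·BA·CB·BA
    A ↦ BA
    B ↦ CB
    C ↦ AB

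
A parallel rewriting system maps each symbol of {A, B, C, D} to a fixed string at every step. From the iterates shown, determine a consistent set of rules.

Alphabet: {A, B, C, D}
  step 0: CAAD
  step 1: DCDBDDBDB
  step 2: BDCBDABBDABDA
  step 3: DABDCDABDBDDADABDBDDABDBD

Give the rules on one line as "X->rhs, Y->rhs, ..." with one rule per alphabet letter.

  step 2 ⇒ step 3: BDCBDABBDABDA ⇒ DA·B·DC·DA·B·DBD·DA·DA·B·DBD·DA·B·DBD
    A ↦ DBD
    B ↦ DA
    C ↦ DC
    D ↦ B

A->DBD, B->DA, C->DC, D->B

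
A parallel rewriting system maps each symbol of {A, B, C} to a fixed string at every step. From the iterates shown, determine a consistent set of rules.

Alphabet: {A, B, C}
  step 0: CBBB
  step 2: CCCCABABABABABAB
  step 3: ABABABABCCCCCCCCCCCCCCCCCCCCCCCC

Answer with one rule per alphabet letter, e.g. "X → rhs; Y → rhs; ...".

A->CC, B->CC, C->AB

  step 2 ⇒ step 3: CCCCABABABABABAB ⇒ AB·AB·AB·AB·CC·CC·CC·CC·CC·CC·CC·CC·CC·CC·CC·CC
    A ↦ CC
    B ↦ CC
    C ↦ AB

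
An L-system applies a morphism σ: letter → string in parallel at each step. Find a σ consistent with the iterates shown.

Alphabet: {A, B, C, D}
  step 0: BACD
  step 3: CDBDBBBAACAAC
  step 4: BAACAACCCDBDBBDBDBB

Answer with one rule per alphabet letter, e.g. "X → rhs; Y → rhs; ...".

A->DB, B->C, C->B, D->AA

  step 3 ⇒ step 4: CDBDBBBAACAAC ⇒ B·AA·C·AA·C·C·C·DB·DB·B·DB·DB·B
    A ↦ DB
    B ↦ C
    C ↦ B
    D ↦ AA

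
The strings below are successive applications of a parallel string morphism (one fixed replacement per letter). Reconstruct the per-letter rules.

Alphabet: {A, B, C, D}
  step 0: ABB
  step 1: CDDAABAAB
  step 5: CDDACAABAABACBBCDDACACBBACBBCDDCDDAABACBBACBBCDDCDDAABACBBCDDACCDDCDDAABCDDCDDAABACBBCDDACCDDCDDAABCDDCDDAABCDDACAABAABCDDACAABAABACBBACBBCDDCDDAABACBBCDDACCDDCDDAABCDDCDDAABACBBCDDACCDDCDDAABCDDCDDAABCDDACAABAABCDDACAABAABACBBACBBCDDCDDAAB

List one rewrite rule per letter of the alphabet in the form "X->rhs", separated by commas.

  step 0 ⇒ step 1: ABB ⇒ CDD·AAB·AAB
    A ↦ CDD
    B ↦ AAB
    C ↦ AC  (constrained at step 1)
    D ↦ B  (constrained at step 1)

A->CDD, B->AAB, C->AC, D->B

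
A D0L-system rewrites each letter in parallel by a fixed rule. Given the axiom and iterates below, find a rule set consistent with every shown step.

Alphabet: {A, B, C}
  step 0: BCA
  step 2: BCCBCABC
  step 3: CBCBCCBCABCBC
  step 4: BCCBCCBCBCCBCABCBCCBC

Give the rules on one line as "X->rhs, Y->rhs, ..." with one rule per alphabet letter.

  step 3 ⇒ step 4: CBCBCCBCABCBC ⇒ BC·C·BC·C·BC·BC·C·BC·AB·C·BC·C·BC
    A ↦ AB
    B ↦ C
    C ↦ BC

A->AB, B->C, C->BC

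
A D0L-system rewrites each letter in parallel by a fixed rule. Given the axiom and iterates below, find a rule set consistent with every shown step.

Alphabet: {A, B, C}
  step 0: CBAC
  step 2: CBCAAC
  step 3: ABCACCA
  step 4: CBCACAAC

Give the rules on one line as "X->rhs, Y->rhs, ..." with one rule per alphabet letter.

A->C, B->BC, C->A

  step 3 ⇒ step 4: ABCACCA ⇒ C·BC·A·C·A·A·C
    A ↦ C
    B ↦ BC
    C ↦ A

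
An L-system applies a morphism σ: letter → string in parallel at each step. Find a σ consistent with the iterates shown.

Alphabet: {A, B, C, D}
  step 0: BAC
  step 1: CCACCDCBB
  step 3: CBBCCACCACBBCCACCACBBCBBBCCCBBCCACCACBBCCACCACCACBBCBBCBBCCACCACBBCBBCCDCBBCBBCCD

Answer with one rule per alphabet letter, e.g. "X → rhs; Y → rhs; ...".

  step 0 ⇒ step 1: BAC ⇒ CCA·CCD·CBB
    A ↦ CCD
    B ↦ CCA
    C ↦ CBB
    D ↦ BCC  (constrained at step 1)

A->CCD, B->CCA, C->CBB, D->BCC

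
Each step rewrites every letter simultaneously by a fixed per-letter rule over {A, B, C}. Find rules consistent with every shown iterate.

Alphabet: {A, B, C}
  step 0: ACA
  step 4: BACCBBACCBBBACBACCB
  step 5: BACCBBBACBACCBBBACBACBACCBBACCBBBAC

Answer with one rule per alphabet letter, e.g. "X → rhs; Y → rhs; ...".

A->C, B->BAC, C->B

  step 4 ⇒ step 5: BACCBBACCBBBACBACCB ⇒ BAC·C·B·B·BAC·BAC·C·B·B·BAC·BAC·BAC·C·B·BAC·C·B·B·BAC
    A ↦ C
    B ↦ BAC
    C ↦ B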